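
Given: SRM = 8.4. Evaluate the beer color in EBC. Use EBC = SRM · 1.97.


EBC = 8.4 · 1.97

16.5480 EBC


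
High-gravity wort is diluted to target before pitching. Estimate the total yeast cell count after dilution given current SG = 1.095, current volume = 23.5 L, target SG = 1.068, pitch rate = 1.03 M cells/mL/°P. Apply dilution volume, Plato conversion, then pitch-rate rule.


V_w = V·((SG_c−1)/(SG_t−1)−1);  °P = 259 − 259/SG_t;  cells = rate·(V+V_w)·°P
V_w = 23.5·((1.095−1)/(1.068−1)−1) = 9.3309
V_final = 23.5 + 9.3309 = 32.8309
°P = 259 − 259/1.068 = 16.4906
cells = 1.03·32.8309·16.4906

557.6442 billion cells


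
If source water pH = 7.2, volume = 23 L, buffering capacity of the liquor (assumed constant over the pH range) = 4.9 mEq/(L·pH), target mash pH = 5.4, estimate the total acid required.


acid = buffering capacity · (pH_source − pH_target) · V
acid = 4.9 · (7.2 − 5.4) · 23

202.8600 mEq


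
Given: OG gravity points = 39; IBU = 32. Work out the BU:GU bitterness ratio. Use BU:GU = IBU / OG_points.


BU:GU = 32 / 39

0.8205


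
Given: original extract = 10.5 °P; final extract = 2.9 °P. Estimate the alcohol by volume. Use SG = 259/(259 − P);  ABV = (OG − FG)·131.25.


OG = 259/(259 − 10.5) = 1.0423
FG = 259/(259 − 2.9) = 1.0113
ABV = (1.0423 − 1.0113)·131.25

4.0595 % ABV


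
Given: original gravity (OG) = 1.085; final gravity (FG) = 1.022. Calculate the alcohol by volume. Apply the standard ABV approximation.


ABV = (OG − FG) · 131.25
ABV = (1.085 − 1.022) · 131.25

8.2687 % ABV


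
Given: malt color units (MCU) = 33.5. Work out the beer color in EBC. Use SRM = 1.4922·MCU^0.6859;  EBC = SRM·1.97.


SRM = 1.4922·33.5^0.6859 = 16.5903
EBC = 16.5903·1.97

32.6830 EBC


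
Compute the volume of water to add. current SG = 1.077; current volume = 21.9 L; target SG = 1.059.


V_water = V·((SG_curr − 1)/(SG_target − 1) − 1)
V_water = 21.9·((1.077 − 1)/(1.059 − 1) − 1)

6.6814 L


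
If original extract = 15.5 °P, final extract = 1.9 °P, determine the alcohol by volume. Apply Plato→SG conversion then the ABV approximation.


SG = 259/(259 − P);  ABV = (OG − FG)·131.25
OG = 259/(259 − 15.5) = 1.0637
FG = 259/(259 − 1.9) = 1.0074
ABV = (1.0637 − 1.0074)·131.25

7.3848 % ABV


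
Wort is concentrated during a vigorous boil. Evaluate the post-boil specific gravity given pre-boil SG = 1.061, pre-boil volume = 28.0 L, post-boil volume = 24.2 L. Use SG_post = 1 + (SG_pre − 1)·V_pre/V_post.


pts_pre = (1.061 − 1)·1000 = 61.0000
pts_post = 61.0000·28.0/24.2 = 70.5785
SG_post = 1 + 70.5785/1000

1.0706


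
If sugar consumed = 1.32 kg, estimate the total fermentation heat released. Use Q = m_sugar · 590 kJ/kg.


Q = 1.32 · 590

778.8000 kJ


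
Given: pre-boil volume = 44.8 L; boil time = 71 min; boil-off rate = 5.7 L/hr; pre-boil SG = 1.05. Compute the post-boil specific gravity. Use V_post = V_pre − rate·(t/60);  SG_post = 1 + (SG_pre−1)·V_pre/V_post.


V_post = 44.8 − 5.7·(71/60) = 38.0550
SG_post = 1 + (1.05 − 1)·44.8/38.0550

1.0589


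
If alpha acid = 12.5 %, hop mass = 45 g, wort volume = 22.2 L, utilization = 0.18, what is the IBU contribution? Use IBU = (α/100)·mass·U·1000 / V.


IBU = (12.5/100)·45·0.18·1000 / 22.2

45.6081 IBU


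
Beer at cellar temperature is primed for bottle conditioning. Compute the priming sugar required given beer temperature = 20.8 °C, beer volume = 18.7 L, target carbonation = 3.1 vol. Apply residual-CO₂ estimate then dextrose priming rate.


residual = 14.695·(0.01821 + 0.09011·e^(−0.04·T));  sugar = (target − residual)·4.0·V
residual = 14.695·(0.01821 + 0.09011·e^(−0.04·20.8)) = 0.8438
sugar = (3.1 − 0.8438)·4.0·18.7

168.7605 g


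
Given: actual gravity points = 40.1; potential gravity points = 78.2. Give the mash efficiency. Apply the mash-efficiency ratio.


efficiency = actual / potential × 100
efficiency = 40.1 / 78.2 × 100

51.2788 %


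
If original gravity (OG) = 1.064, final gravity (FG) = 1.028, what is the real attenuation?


AA = (OG−FG)/(OG−1)·100;  RA = AA·0.8192
AA = (1.064 − 1.028)/(1.064 − 1)·100 = 56.2500
RA = 56.2500·0.8192

46.0800 %


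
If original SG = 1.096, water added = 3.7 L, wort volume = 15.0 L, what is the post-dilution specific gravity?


SG_new = 1 + (SG_old − 1)·V_old/(V_old + V_water)
pts = (1.096 − 1)·1000·15.0/(15.0 + 3.7) = 77.0053
SG_new = 1 + 77.0053/1000

1.0770


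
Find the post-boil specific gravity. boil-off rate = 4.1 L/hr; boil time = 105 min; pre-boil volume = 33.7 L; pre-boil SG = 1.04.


V_post = V_pre − rate·(t/60);  SG_post = 1 + (SG_pre−1)·V_pre/V_post
V_post = 33.7 − 4.1·(105/60) = 26.5250
SG_post = 1 + (1.04 − 1)·33.7/26.5250

1.0508


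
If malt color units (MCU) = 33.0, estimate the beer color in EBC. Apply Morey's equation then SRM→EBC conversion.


SRM = 1.4922·MCU^0.6859;  EBC = SRM·1.97
SRM = 1.4922·33.0^0.6859 = 16.4201
EBC = 16.4201·1.97

32.3476 EBC


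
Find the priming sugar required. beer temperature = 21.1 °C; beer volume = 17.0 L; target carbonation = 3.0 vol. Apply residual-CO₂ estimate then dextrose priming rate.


residual = 14.695·(0.01821 + 0.09011·e^(−0.04·T));  sugar = (target − residual)·4.0·V
residual = 14.695·(0.01821 + 0.09011·e^(−0.04·21.1)) = 0.8370
sugar = (3.0 − 0.8370)·4.0·17.0

147.0860 g


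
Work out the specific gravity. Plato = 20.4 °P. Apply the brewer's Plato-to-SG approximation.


SG = 259/(259 − P)
SG = 259/(259 − 20.4)

1.0855


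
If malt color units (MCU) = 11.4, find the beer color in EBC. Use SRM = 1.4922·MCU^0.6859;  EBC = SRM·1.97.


SRM = 1.4922·11.4^0.6859 = 7.9206
EBC = 7.9206·1.97

15.6036 EBC


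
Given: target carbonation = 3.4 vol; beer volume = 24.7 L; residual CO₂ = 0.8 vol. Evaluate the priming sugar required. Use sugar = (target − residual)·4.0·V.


sugar = (3.4 − 0.8)·4.0·24.7

256.8800 g


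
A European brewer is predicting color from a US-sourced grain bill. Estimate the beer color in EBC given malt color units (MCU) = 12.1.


SRM = 1.4922·MCU^0.6859;  EBC = SRM·1.97
SRM = 1.4922·12.1^0.6859 = 8.2511
EBC = 8.2511·1.97

16.2546 EBC


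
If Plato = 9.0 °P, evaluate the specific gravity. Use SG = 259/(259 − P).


SG = 259/(259 − 9.0)

1.0360


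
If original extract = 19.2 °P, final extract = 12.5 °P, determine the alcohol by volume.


SG = 259/(259 − P);  ABV = (OG − FG)·131.25
OG = 259/(259 − 19.2) = 1.0801
FG = 259/(259 − 12.5) = 1.0507
ABV = (1.0801 − 1.0507)·131.25

3.8531 % ABV


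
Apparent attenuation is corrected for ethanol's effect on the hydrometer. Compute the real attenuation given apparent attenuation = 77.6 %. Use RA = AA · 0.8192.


RA = 77.6 · 0.8192

63.5699 %


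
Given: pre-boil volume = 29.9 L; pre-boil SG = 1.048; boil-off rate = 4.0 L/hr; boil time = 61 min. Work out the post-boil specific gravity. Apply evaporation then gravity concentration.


V_post = V_pre − rate·(t/60);  SG_post = 1 + (SG_pre−1)·V_pre/V_post
V_post = 29.9 − 4.0·(61/60) = 25.8333
SG_post = 1 + (1.048 − 1)·29.9/25.8333

1.0556


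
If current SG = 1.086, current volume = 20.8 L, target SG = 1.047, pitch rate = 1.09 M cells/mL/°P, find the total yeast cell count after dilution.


V_w = V·((SG_c−1)/(SG_t−1)−1);  °P = 259 − 259/SG_t;  cells = rate·(V+V_w)·°P
V_w = 20.8·((1.086−1)/(1.047−1)−1) = 17.2596
V_final = 20.8 + 17.2596 = 38.0596
°P = 259 − 259/1.047 = 11.6266
cells = 1.09·38.0596·11.6266

482.3268 billion cells


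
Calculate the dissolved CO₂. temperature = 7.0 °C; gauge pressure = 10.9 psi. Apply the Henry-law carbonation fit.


vols = (P + 14.695)·(0.01821 + 0.09011·e^(−0.04·T))
vols = (10.9 + 14.695)·(0.01821 + 0.09011·e^(−0.04·7.0))

2.2092 volumes


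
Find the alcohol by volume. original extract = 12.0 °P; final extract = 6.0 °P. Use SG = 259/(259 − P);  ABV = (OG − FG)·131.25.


OG = 259/(259 − 12.0) = 1.0486
FG = 259/(259 − 6.0) = 1.0237
ABV = (1.0486 − 1.0237)·131.25

3.2639 % ABV


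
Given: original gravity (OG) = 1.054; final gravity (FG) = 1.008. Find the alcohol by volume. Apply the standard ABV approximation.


ABV = (OG − FG) · 131.25
ABV = (1.054 − 1.008) · 131.25

6.0375 % ABV


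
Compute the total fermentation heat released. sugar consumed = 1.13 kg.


Q = m_sugar · 590 kJ/kg
Q = 1.13 · 590

666.7000 kJ


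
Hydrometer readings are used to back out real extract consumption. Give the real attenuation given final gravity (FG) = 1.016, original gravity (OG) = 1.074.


AA = (OG−FG)/(OG−1)·100;  RA = AA·0.8192
AA = (1.074 − 1.016)/(1.074 − 1)·100 = 78.3784
RA = 78.3784·0.8192

64.2076 %


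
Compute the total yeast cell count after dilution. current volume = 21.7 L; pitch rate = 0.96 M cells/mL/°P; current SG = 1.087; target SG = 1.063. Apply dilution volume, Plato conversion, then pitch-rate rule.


V_w = V·((SG_c−1)/(SG_t−1)−1);  °P = 259 − 259/SG_t;  cells = rate·(V+V_w)·°P
V_w = 21.7·((1.087−1)/(1.063−1)−1) = 8.2667
V_final = 21.7 + 8.2667 = 29.9667
°P = 259 − 259/1.063 = 15.3500
cells = 0.96·29.9667·15.3500

441.5874 billion cells


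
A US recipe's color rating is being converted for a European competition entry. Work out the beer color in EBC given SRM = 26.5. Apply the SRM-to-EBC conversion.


EBC = SRM · 1.97
EBC = 26.5 · 1.97

52.2050 EBC


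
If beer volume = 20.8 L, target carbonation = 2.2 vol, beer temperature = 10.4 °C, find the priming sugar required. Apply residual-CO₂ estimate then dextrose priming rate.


residual = 14.695·(0.01821 + 0.09011·e^(−0.04·T));  sugar = (target − residual)·4.0·V
residual = 14.695·(0.01821 + 0.09011·e^(−0.04·10.4)) = 1.1411
sugar = (2.2 − 1.1411)·4.0·20.8

88.0986 g


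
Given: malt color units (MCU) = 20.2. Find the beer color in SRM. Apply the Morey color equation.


SRM = 1.4922 · MCU^0.6859
SRM = 1.4922 · 20.2^0.6859

11.7265 SRM


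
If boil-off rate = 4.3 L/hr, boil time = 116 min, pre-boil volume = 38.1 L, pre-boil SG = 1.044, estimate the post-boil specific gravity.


V_post = V_pre − rate·(t/60);  SG_post = 1 + (SG_pre−1)·V_pre/V_post
V_post = 38.1 − 4.3·(116/60) = 29.7867
SG_post = 1 + (1.044 − 1)·38.1/29.7867

1.0563


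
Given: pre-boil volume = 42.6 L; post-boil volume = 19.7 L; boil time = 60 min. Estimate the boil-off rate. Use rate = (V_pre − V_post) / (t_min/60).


rate = (42.6 − 19.7) / (60/60)

22.9000 L/hr


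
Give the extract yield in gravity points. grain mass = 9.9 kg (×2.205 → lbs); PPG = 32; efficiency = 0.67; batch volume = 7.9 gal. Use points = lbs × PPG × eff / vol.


lbs = 9.9 × 2.205 = 21.8295
points = 21.8295 × 32 × 0.67 / 7.9

59.2436 points


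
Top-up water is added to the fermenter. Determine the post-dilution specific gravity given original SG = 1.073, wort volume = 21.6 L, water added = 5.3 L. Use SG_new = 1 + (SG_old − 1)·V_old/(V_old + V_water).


pts = (1.073 − 1)·1000·21.6/(21.6 + 5.3) = 58.6171
SG_new = 1 + 58.6171/1000

1.0586


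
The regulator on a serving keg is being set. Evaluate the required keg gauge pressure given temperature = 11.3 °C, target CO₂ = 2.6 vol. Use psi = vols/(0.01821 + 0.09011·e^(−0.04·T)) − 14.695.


psi = 2.6/(0.01821 + 0.09011·e^(−0.04·11.3)) − 14.695

19.7184 psi


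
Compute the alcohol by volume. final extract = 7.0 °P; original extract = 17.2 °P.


SG = 259/(259 − P);  ABV = (OG − FG)·131.25
OG = 259/(259 − 17.2) = 1.0711
FG = 259/(259 − 7.0) = 1.0278
ABV = (1.0711 − 1.0278)·131.25

5.6904 % ABV


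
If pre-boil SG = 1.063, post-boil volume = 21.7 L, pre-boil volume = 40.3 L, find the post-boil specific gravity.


SG_post = 1 + (SG_pre − 1)·V_pre/V_post
pts_pre = (1.063 − 1)·1000 = 63.0000
pts_post = 63.0000·40.3/21.7 = 117.0000
SG_post = 1 + 117.0000/1000

1.1170


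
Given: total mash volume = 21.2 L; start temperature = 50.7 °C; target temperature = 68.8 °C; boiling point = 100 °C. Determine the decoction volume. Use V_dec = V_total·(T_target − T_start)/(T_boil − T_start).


V_dec = 21.2·(68.8 − 50.7)/(100 − 50.7)

7.7834 L


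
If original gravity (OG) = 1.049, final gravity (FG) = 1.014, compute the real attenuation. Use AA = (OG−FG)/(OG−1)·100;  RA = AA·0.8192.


AA = (1.049 − 1.014)/(1.049 − 1)·100 = 71.4286
RA = 71.4286·0.8192

58.5143 %


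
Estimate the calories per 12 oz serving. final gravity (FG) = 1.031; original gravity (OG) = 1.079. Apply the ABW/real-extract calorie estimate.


ABW = (OG−FG)·131.25·0.79/FG;  °P = 259 − 259/SG (for OG→OE and FG→AE);  RE = 0.1808·OE + 0.8192·AE;  Cal = (6.9·ABW + 4·(RE−0.1))·FG·3.55
ABW = (1.079 − 1.031)·131.25·0.79/1.031 = 4.8274
OE = 259 − 259/1.079 = 18.9629 °P
AE = 259 − 259/1.031 = 7.7876 °P
RE = 0.1808·18.9629 + 0.8192·7.7876 = 9.8081 °P
Cal = (6.9·4.8274 + 4·(9.8081−0.1))·1.031·3.55

264.0400 kcal


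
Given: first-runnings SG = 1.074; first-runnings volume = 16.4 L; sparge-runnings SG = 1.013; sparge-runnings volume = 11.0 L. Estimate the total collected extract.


total = Σ (SG_i − 1)·1000·V_i
first = (1.074 − 1)·1000·16.4 = 1213.6000
sparge = (1.013 − 1)·1000·11.0 = 143.0000
total = 1213.6000 + 143.0000

1356.6000 gravity·L


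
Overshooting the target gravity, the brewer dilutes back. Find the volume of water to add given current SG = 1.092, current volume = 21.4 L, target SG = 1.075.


V_water = V·((SG_curr − 1)/(SG_target − 1) − 1)
V_water = 21.4·((1.092 − 1)/(1.075 − 1) − 1)

4.8507 L


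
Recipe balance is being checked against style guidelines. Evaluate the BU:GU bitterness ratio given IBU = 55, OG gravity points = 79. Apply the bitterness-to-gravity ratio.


BU:GU = IBU / OG_points
BU:GU = 55 / 79

0.6962


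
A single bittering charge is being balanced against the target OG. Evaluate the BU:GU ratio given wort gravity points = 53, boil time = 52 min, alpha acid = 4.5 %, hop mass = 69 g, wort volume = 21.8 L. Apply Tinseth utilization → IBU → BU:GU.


U = 1.65·0.000125^(GP/1000)·(1−e^(−0.04t))/4.15;  IBU = (α/100)·m·U·1000/V;  BU:GU = IBU/GP
U = 1.65·0.000125^(53/1000)·(1−e^(−0.04·52))/4.15 = 0.2161
IBU = (4.5/100)·69·0.2161·1000/21.8 = 30.7765
BU:GU = 30.7765/53

0.5807


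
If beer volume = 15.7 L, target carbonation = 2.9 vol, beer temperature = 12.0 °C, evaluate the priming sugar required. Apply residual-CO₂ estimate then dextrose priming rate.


residual = 14.695·(0.01821 + 0.09011·e^(−0.04·T));  sugar = (target − residual)·4.0·V
residual = 14.695·(0.01821 + 0.09011·e^(−0.04·12.0)) = 1.0870
sugar = (2.9 − 1.0870)·4.0·15.7

113.8584 g


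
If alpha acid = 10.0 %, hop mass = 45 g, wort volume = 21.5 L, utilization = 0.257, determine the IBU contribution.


IBU = (α/100)·mass·U·1000 / V
IBU = (10.0/100)·45·0.257·1000 / 21.5

53.7907 IBU


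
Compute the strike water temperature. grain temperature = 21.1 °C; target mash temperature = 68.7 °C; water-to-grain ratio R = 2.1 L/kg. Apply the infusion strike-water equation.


T_strike = (0.41/R)·(T_mash − T_grain) + T_mash
T_strike = (0.41/2.1)·(68.7 − 21.1) + 68.7

77.9933 °C


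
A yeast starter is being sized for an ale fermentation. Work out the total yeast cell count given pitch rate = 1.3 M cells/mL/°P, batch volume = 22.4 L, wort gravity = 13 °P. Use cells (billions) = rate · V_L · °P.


cells = 1.3 · 22.4 · 13

378.5600 billion cells


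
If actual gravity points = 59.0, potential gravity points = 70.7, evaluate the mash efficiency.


efficiency = actual / potential × 100
efficiency = 59.0 / 70.7 × 100

83.4512 %


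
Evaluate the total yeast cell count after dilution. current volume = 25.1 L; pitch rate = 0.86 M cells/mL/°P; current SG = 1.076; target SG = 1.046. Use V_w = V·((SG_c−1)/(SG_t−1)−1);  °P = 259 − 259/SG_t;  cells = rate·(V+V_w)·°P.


V_w = 25.1·((1.076−1)/(1.046−1)−1) = 16.3696
V_final = 25.1 + 16.3696 = 41.4696
°P = 259 − 259/1.046 = 11.3901
cells = 0.86·41.4696·11.3901

406.2130 billion cells


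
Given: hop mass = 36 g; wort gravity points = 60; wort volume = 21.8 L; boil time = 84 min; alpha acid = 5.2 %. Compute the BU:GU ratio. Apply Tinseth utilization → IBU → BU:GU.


U = 1.65·0.000125^(GP/1000)·(1−e^(−0.04t))/4.15;  IBU = (α/100)·m·U·1000/V;  BU:GU = IBU/GP
U = 1.65·0.000125^(60/1000)·(1−e^(−0.04·84))/4.15 = 0.2238
IBU = (5.2/100)·36·0.2238·1000/21.8 = 19.2197
BU:GU = 19.2197/60

0.3203


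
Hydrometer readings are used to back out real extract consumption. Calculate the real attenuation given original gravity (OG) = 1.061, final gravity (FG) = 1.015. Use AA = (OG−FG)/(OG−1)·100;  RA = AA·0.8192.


AA = (1.061 − 1.015)/(1.061 − 1)·100 = 75.4098
RA = 75.4098·0.8192

61.7757 %


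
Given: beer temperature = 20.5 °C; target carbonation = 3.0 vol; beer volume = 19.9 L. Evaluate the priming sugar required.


residual = 14.695·(0.01821 + 0.09011·e^(−0.04·T));  sugar = (target − residual)·4.0·V
residual = 14.695·(0.01821 + 0.09011·e^(−0.04·20.5)) = 0.8508
sugar = (3.0 − 0.8508)·4.0·19.9

171.0763 g


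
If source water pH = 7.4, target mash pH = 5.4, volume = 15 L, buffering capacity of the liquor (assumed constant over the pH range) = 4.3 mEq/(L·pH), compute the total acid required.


acid = buffering capacity · (pH_source − pH_target) · V
acid = 4.3 · (7.4 − 5.4) · 15

129.0000 mEq


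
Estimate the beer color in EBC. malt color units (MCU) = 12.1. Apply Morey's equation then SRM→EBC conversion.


SRM = 1.4922·MCU^0.6859;  EBC = SRM·1.97
SRM = 1.4922·12.1^0.6859 = 8.2511
EBC = 8.2511·1.97

16.2546 EBC


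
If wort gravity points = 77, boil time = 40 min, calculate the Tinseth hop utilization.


U = 1.65·0.000125^(GP/1000) · (1 − e^(−0.04·t))/4.15
bigness = 1.65·0.000125^(77/1000) = 0.8259
boil_factor = (1 − e^(−0.04·40))/4.15 = 0.1923
U = 0.8259 · 0.1923

0.1588


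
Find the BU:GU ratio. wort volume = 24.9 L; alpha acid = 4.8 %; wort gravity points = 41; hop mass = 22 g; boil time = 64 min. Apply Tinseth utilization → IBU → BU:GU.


U = 1.65·0.000125^(GP/1000)·(1−e^(−0.04t))/4.15;  IBU = (α/100)·m·U·1000/V;  BU:GU = IBU/GP
U = 1.65·0.000125^(41/1000)·(1−e^(−0.04·64))/4.15 = 0.2538
IBU = (4.8/100)·22·0.2538·1000/24.9 = 10.7630
BU:GU = 10.7630/41

0.2625


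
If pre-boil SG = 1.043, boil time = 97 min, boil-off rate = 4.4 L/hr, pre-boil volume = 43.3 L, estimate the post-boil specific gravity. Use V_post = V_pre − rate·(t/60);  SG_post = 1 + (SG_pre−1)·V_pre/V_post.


V_post = 43.3 − 4.4·(97/60) = 36.1867
SG_post = 1 + (1.043 − 1)·43.3/36.1867

1.0515


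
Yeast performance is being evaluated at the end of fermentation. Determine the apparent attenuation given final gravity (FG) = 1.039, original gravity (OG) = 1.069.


AA = (OG − FG)/(OG − 1) · 100
AA = (1.069 − 1.039)/(1.069 − 1) · 100

43.4783 %


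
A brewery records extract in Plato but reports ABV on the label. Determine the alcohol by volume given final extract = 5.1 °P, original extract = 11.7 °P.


SG = 259/(259 − P);  ABV = (OG − FG)·131.25
OG = 259/(259 − 11.7) = 1.0473
FG = 259/(259 − 5.1) = 1.0201
ABV = (1.0473 − 1.0201)·131.25

3.5732 % ABV


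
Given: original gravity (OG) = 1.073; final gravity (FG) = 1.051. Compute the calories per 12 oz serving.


ABW = (OG−FG)·131.25·0.79/FG;  °P = 259 − 259/SG (for OG→OE and FG→AE);  RE = 0.1808·OE + 0.8192·AE;  Cal = (6.9·ABW + 4·(RE−0.1))·FG·3.55
ABW = (1.073 − 1.051)·131.25·0.79/1.051 = 2.1704
OE = 259 − 259/1.073 = 17.6207 °P
AE = 259 − 259/1.051 = 12.5680 °P
RE = 0.1808·17.6207 + 0.8192·12.5680 = 13.4816 °P
Cal = (6.9·2.1704 + 4·(13.4816−0.1))·1.051·3.55

255.5851 kcal


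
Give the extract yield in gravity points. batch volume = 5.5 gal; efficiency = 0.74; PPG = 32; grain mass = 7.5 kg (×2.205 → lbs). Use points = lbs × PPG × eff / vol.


lbs = 7.5 × 2.205 = 16.5375
points = 16.5375 × 32 × 0.74 / 5.5

71.2015 points


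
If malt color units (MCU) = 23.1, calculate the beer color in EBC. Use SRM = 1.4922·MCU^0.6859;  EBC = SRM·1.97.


SRM = 1.4922·23.1^0.6859 = 12.8567
EBC = 12.8567·1.97

25.3276 EBC


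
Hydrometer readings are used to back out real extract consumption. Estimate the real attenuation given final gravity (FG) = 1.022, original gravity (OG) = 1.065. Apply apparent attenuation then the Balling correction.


AA = (OG−FG)/(OG−1)·100;  RA = AA·0.8192
AA = (1.065 − 1.022)/(1.065 − 1)·100 = 66.1538
RA = 66.1538·0.8192

54.1932 %


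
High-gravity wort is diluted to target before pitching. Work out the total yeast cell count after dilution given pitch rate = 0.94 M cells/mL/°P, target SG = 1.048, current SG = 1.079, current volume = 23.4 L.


V_w = V·((SG_c−1)/(SG_t−1)−1);  °P = 259 − 259/SG_t;  cells = rate·(V+V_w)·°P
V_w = 23.4·((1.079−1)/(1.048−1)−1) = 15.1125
V_final = 23.4 + 15.1125 = 38.5125
°P = 259 − 259/1.048 = 11.8626
cells = 0.94·38.5125·11.8626

429.4467 billion cells


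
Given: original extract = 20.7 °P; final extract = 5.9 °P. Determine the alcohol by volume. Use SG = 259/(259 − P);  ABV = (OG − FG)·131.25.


OG = 259/(259 − 20.7) = 1.0869
FG = 259/(259 − 5.9) = 1.0233
ABV = (1.0869 − 1.0233)·131.25

8.3415 % ABV


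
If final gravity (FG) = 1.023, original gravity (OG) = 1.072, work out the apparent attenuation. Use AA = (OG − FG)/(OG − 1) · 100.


AA = (1.072 − 1.023)/(1.072 − 1) · 100

68.0556 %


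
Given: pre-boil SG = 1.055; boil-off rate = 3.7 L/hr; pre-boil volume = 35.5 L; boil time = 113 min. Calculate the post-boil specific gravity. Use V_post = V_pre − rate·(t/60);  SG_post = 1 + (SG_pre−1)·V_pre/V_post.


V_post = 35.5 − 3.7·(113/60) = 28.5317
SG_post = 1 + (1.055 − 1)·35.5/28.5317

1.0684


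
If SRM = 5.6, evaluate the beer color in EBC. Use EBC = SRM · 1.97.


EBC = 5.6 · 1.97

11.0320 EBC


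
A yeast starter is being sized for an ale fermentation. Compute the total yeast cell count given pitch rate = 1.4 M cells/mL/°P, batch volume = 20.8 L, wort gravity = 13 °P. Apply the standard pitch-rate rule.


cells (billions) = rate · V_L · °P
cells = 1.4 · 20.8 · 13

378.5600 billion cells


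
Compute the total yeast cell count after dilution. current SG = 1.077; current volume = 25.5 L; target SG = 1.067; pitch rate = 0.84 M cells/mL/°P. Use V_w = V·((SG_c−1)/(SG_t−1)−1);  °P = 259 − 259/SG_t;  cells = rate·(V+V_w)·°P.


V_w = 25.5·((1.077−1)/(1.067−1)−1) = 3.8060
V_final = 25.5 + 3.8060 = 29.3060
°P = 259 − 259/1.067 = 16.2634
cells = 0.84·29.3060·16.2634

400.3553 billion cells


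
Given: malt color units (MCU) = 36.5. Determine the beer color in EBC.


SRM = 1.4922·MCU^0.6859;  EBC = SRM·1.97
SRM = 1.4922·36.5^0.6859 = 17.5956
EBC = 17.5956·1.97

34.6633 EBC


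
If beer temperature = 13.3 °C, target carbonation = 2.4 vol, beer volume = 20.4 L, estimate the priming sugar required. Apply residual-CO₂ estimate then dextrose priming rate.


residual = 14.695·(0.01821 + 0.09011·e^(−0.04·T));  sugar = (target − residual)·4.0·V
residual = 14.695·(0.01821 + 0.09011·e^(−0.04·13.3)) = 1.0454
sugar = (2.4 − 1.0454)·4.0·20.4

110.5313 g


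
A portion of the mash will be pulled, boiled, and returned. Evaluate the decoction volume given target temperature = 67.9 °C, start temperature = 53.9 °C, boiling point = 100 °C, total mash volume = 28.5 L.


V_dec = V_total·(T_target − T_start)/(T_boil − T_start)
V_dec = 28.5·(67.9 − 53.9)/(100 − 53.9)

8.6551 L


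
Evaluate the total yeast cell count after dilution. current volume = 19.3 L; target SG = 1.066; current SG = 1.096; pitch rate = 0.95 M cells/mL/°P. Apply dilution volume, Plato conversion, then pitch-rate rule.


V_w = V·((SG_c−1)/(SG_t−1)−1);  °P = 259 − 259/SG_t;  cells = rate·(V+V_w)·°P
V_w = 19.3·((1.096−1)/(1.066−1)−1) = 8.7727
V_final = 19.3 + 8.7727 = 28.0727
°P = 259 − 259/1.066 = 16.0356
cells = 0.95·28.0727·16.0356

427.6561 billion cells


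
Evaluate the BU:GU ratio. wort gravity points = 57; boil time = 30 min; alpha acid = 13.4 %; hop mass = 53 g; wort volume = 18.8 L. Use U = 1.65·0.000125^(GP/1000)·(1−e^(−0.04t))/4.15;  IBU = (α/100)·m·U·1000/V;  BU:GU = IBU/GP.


U = 1.65·0.000125^(57/1000)·(1−e^(−0.04·30))/4.15 = 0.1665
IBU = (13.4/100)·53·0.1665·1000/18.8 = 62.8838
BU:GU = 62.8838/57

1.1032


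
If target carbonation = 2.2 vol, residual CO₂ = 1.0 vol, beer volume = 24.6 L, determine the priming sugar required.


sugar = (target − residual)·4.0·V
sugar = (2.2 − 1.0)·4.0·24.6

118.0800 g


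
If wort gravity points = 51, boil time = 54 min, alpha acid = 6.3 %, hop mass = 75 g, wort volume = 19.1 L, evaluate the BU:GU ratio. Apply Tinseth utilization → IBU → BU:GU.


U = 1.65·0.000125^(GP/1000)·(1−e^(−0.04t))/4.15;  IBU = (α/100)·m·U·1000/V;  BU:GU = IBU/GP
U = 1.65·0.000125^(51/1000)·(1−e^(−0.04·54))/4.15 = 0.2224
IBU = (6.3/100)·75·0.2224·1000/19.1 = 55.0212
BU:GU = 55.0212/51

1.0788


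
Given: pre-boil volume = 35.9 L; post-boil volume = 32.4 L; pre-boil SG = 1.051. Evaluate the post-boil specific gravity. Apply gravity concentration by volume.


SG_post = 1 + (SG_pre − 1)·V_pre/V_post
pts_pre = (1.051 − 1)·1000 = 51.0000
pts_post = 51.0000·35.9/32.4 = 56.5093
SG_post = 1 + 56.5093/1000

1.0565


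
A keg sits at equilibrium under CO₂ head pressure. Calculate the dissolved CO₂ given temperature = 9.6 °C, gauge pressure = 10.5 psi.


vols = (P + 14.695)·(0.01821 + 0.09011·e^(−0.04·T))
vols = (10.5 + 14.695)·(0.01821 + 0.09011·e^(−0.04·9.6))

2.0052 volumes


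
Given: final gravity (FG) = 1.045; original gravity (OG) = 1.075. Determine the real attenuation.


AA = (OG−FG)/(OG−1)·100;  RA = AA·0.8192
AA = (1.075 − 1.045)/(1.075 − 1)·100 = 40.0000
RA = 40.0000·0.8192

32.7680 %


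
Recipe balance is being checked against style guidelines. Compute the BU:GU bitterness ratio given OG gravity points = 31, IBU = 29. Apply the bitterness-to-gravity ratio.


BU:GU = IBU / OG_points
BU:GU = 29 / 31

0.9355


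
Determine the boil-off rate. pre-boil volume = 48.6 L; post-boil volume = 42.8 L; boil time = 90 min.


rate = (V_pre − V_post) / (t_min/60)
rate = (48.6 − 42.8) / (90/60)

3.8667 L/hr


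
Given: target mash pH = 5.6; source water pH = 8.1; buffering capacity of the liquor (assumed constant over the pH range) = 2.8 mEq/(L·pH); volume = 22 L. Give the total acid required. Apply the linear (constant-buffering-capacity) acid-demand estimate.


acid = buffering capacity · (pH_source − pH_target) · V
acid = 2.8 · (8.1 − 5.6) · 22

154.0000 mEq


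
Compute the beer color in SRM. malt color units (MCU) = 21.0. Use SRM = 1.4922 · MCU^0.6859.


SRM = 1.4922 · 21.0^0.6859

12.0431 SRM


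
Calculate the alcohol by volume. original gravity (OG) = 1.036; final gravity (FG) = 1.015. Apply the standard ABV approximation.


ABV = (OG − FG) · 131.25
ABV = (1.036 − 1.015) · 131.25

2.7563 % ABV


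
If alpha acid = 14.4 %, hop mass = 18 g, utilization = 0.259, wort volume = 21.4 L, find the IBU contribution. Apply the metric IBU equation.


IBU = (α/100)·mass·U·1000 / V
IBU = (14.4/100)·18·0.259·1000 / 21.4

31.3705 IBU


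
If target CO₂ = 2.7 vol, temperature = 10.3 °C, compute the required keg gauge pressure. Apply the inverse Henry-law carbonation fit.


psi = vols/(0.01821 + 0.09011·e^(−0.04·T)) − 14.695
psi = 2.7/(0.01821 + 0.09011·e^(−0.04·10.3)) − 14.695

19.9684 psi


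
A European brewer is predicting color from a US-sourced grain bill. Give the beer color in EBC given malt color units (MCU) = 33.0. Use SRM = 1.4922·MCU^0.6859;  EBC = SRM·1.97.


SRM = 1.4922·33.0^0.6859 = 16.4201
EBC = 16.4201·1.97

32.3476 EBC


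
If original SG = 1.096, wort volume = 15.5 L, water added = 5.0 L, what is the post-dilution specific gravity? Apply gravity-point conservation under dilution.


SG_new = 1 + (SG_old − 1)·V_old/(V_old + V_water)
pts = (1.096 − 1)·1000·15.5/(15.5 + 5.0) = 72.5854
SG_new = 1 + 72.5854/1000

1.0726


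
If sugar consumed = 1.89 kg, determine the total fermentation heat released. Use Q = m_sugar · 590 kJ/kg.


Q = 1.89 · 590

1115.1000 kJ


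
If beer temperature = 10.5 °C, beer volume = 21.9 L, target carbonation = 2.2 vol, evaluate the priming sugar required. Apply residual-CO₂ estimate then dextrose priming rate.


residual = 14.695·(0.01821 + 0.09011·e^(−0.04·T));  sugar = (target − residual)·4.0·V
residual = 14.695·(0.01821 + 0.09011·e^(−0.04·10.5)) = 1.1376
sugar = (2.2 − 1.1376)·4.0·21.9

93.0631 g


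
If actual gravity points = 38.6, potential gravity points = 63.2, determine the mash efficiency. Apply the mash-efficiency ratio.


efficiency = actual / potential × 100
efficiency = 38.6 / 63.2 × 100

61.0759 %


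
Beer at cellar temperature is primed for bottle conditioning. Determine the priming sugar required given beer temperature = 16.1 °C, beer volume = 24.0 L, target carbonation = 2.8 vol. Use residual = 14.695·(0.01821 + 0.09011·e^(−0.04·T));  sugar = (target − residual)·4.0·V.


residual = 14.695·(0.01821 + 0.09011·e^(−0.04·16.1)) = 0.9630
sugar = (2.8 − 0.9630)·4.0·24.0

176.3490 g


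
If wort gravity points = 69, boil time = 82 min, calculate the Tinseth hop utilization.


U = 1.65·0.000125^(GP/1000) · (1 − e^(−0.04·t))/4.15
bigness = 1.65·0.000125^(69/1000) = 0.8875
boil_factor = (1 − e^(−0.04·82))/4.15 = 0.2319
U = 0.8875 · 0.2319

0.2058


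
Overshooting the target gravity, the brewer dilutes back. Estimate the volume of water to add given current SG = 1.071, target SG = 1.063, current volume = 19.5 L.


V_water = V·((SG_curr − 1)/(SG_target − 1) − 1)
V_water = 19.5·((1.071 − 1)/(1.063 − 1) − 1)

2.4762 L


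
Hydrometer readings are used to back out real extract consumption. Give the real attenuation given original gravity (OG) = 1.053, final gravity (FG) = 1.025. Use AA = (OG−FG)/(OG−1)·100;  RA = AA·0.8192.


AA = (1.053 − 1.025)/(1.053 − 1)·100 = 52.8302
RA = 52.8302·0.8192

43.2785 %


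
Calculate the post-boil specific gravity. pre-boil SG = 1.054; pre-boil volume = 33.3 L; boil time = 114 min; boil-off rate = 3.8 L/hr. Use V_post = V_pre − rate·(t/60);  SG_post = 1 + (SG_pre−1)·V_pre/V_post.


V_post = 33.3 − 3.8·(114/60) = 26.0800
SG_post = 1 + (1.054 − 1)·33.3/26.0800

1.0689


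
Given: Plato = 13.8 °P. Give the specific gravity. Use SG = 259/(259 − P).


SG = 259/(259 − 13.8)

1.0563


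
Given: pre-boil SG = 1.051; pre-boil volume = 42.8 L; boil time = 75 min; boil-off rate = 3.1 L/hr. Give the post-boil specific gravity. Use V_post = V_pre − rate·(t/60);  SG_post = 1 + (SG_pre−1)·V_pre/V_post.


V_post = 42.8 − 3.1·(75/60) = 38.9250
SG_post = 1 + (1.051 − 1)·42.8/38.9250

1.0561


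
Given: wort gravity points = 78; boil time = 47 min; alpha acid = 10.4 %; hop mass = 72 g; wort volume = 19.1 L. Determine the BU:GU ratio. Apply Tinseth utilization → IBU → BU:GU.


U = 1.65·0.000125^(GP/1000)·(1−e^(−0.04t))/4.15;  IBU = (α/100)·m·U·1000/V;  BU:GU = IBU/GP
U = 1.65·0.000125^(78/1000)·(1−e^(−0.04·47))/4.15 = 0.1671
IBU = (10.4/100)·72·0.1671·1000/19.1 = 65.5271
BU:GU = 65.5271/78

0.8401


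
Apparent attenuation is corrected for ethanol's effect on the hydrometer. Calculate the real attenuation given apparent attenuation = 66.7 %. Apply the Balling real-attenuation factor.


RA = AA · 0.8192
RA = 66.7 · 0.8192

54.6406 %


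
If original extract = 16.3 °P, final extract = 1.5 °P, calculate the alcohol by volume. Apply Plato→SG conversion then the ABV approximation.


SG = 259/(259 − P);  ABV = (OG − FG)·131.25
OG = 259/(259 − 16.3) = 1.0672
FG = 259/(259 − 1.5) = 1.0058
ABV = (1.0672 − 1.0058)·131.25

8.0503 % ABV


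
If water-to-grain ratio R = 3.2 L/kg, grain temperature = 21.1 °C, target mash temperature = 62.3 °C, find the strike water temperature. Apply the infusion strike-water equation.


T_strike = (0.41/R)·(T_mash − T_grain) + T_mash
T_strike = (0.41/3.2)·(62.3 − 21.1) + 62.3

67.5787 °C


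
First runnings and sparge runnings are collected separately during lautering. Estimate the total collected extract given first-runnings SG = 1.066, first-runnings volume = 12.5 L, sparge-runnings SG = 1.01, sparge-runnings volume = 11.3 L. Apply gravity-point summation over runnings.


total = Σ (SG_i − 1)·1000·V_i
first = (1.066 − 1)·1000·12.5 = 825.0000
sparge = (1.01 − 1)·1000·11.3 = 113.0000
total = 825.0000 + 113.0000

938.0000 gravity·L


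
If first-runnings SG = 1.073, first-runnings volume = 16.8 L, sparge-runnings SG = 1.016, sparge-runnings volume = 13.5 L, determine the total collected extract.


total = Σ (SG_i − 1)·1000·V_i
first = (1.073 − 1)·1000·16.8 = 1226.4000
sparge = (1.016 − 1)·1000·13.5 = 216.0000
total = 1226.4000 + 216.0000

1442.4000 gravity·L


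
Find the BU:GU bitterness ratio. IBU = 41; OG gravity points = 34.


BU:GU = IBU / OG_points
BU:GU = 41 / 34

1.2059


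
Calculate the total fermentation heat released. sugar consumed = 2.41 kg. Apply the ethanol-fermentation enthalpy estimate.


Q = m_sugar · 590 kJ/kg
Q = 2.41 · 590

1421.9000 kJ


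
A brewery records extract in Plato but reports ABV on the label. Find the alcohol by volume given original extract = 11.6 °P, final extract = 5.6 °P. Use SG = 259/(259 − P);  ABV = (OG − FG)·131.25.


OG = 259/(259 − 11.6) = 1.0469
FG = 259/(259 − 5.6) = 1.0221
ABV = (1.0469 − 1.0221)·131.25

3.2534 % ABV


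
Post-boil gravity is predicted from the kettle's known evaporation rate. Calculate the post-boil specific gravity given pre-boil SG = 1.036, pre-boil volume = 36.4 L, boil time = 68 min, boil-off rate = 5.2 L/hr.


V_post = V_pre − rate·(t/60);  SG_post = 1 + (SG_pre−1)·V_pre/V_post
V_post = 36.4 − 5.2·(68/60) = 30.5067
SG_post = 1 + (1.036 − 1)·36.4/30.5067

1.0430


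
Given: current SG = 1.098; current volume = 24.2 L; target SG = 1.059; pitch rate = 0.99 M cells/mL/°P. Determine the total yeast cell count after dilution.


V_w = V·((SG_c−1)/(SG_t−1)−1);  °P = 259 − 259/SG_t;  cells = rate·(V+V_w)·°P
V_w = 24.2·((1.098−1)/(1.059−1)−1) = 15.9966
V_final = 24.2 + 15.9966 = 40.1966
°P = 259 − 259/1.059 = 14.4297
cells = 0.99·40.1966·14.4297

574.2228 billion cells


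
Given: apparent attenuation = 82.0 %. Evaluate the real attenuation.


RA = AA · 0.8192
RA = 82.0 · 0.8192

67.1744 %


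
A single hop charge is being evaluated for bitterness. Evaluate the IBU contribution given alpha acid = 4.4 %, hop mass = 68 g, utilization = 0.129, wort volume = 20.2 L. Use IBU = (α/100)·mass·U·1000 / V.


IBU = (4.4/100)·68·0.129·1000 / 20.2

19.1073 IBU


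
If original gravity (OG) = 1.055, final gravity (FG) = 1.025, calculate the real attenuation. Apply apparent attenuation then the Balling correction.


AA = (OG−FG)/(OG−1)·100;  RA = AA·0.8192
AA = (1.055 − 1.025)/(1.055 − 1)·100 = 54.5455
RA = 54.5455·0.8192

44.6836 %


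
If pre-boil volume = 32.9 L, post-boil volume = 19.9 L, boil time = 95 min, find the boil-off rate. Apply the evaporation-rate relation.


rate = (V_pre − V_post) / (t_min/60)
rate = (32.9 − 19.9) / (95/60)

8.2105 L/hr


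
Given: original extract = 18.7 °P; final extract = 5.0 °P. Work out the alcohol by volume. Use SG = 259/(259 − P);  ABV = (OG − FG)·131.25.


OG = 259/(259 − 18.7) = 1.0778
FG = 259/(259 − 5.0) = 1.0197
ABV = (1.0778 − 1.0197)·131.25

7.6301 % ABV


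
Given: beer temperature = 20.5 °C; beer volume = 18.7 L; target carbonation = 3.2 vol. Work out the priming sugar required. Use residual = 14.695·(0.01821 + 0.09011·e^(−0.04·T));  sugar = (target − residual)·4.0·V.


residual = 14.695·(0.01821 + 0.09011·e^(−0.04·20.5)) = 0.8508
sugar = (3.2 − 0.8508)·4.0·18.7

175.7201 g


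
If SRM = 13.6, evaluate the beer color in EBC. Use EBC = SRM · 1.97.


EBC = 13.6 · 1.97

26.7920 EBC


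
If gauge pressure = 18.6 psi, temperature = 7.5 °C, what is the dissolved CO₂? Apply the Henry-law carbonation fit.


vols = (P + 14.695)·(0.01821 + 0.09011·e^(−0.04·T))
vols = (18.6 + 14.695)·(0.01821 + 0.09011·e^(−0.04·7.5))

2.8289 volumes


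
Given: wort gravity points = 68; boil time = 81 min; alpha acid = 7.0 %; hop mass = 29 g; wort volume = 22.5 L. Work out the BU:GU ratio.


U = 1.65·0.000125^(GP/1000)·(1−e^(−0.04t))/4.15;  IBU = (α/100)·m·U·1000/V;  BU:GU = IBU/GP
U = 1.65·0.000125^(68/1000)·(1−e^(−0.04·81))/4.15 = 0.2073
IBU = (7.0/100)·29·0.2073·1000/22.5 = 18.7063
BU:GU = 18.7063/68

0.2751


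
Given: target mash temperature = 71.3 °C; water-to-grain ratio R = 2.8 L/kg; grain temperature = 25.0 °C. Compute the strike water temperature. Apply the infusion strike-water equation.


T_strike = (0.41/R)·(T_mash − T_grain) + T_mash
T_strike = (0.41/2.8)·(71.3 − 25.0) + 71.3

78.0796 °C


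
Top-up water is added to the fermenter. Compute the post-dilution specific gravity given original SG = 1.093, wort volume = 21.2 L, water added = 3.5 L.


SG_new = 1 + (SG_old − 1)·V_old/(V_old + V_water)
pts = (1.093 − 1)·1000·21.2/(21.2 + 3.5) = 79.8219
SG_new = 1 + 79.8219/1000

1.0798


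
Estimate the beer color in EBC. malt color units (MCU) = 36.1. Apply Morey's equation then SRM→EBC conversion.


SRM = 1.4922·MCU^0.6859;  EBC = SRM·1.97
SRM = 1.4922·36.1^0.6859 = 17.4631
EBC = 17.4631·1.97

34.4023 EBC


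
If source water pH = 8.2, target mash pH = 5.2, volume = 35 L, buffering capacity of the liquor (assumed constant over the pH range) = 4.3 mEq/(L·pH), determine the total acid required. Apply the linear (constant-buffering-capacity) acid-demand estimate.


acid = buffering capacity · (pH_source − pH_target) · V
acid = 4.3 · (8.2 − 5.2) · 35

451.5000 mEq


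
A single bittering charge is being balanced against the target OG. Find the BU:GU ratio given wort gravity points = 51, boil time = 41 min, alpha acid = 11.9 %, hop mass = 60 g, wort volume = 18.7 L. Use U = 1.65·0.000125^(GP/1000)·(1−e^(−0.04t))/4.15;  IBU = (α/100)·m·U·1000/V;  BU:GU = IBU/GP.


U = 1.65·0.000125^(51/1000)·(1−e^(−0.04·41))/4.15 = 0.2026
IBU = (11.9/100)·60·0.2026·1000/18.7 = 77.3714
BU:GU = 77.3714/51

1.5171


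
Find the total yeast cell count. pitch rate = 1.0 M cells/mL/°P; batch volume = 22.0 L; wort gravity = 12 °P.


cells (billions) = rate · V_L · °P
cells = 1.0 · 22.0 · 12

264.0000 billion cells


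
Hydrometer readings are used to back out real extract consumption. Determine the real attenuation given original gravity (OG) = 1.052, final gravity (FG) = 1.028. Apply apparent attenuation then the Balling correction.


AA = (OG−FG)/(OG−1)·100;  RA = AA·0.8192
AA = (1.052 − 1.028)/(1.052 − 1)·100 = 46.1538
RA = 46.1538·0.8192

37.8092 %


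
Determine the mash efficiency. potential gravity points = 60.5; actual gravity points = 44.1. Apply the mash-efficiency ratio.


efficiency = actual / potential × 100
efficiency = 44.1 / 60.5 × 100

72.8926 %
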